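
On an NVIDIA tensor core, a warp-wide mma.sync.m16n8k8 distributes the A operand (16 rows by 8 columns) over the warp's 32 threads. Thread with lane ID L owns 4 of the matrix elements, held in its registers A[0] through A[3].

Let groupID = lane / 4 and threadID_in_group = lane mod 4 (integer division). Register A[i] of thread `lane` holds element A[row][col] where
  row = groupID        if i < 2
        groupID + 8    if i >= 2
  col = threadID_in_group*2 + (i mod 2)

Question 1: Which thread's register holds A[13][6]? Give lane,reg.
23,2

r=13->g=5,rb=1  c=6->t=3,b0=0
L=5*4+3=23  i=1*2+0=2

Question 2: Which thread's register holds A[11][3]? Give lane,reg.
13,3

r: 11->gid=3,r8=1  c: 3->tid=1,i&1=1
L=3*4+1=13  i=1*2+1=3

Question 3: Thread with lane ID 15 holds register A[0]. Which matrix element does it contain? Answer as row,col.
3,6

lane 15: gid=3 (15/4), tid=3 (15%4)
i=0: r=3+0=3, c=3*2+0=6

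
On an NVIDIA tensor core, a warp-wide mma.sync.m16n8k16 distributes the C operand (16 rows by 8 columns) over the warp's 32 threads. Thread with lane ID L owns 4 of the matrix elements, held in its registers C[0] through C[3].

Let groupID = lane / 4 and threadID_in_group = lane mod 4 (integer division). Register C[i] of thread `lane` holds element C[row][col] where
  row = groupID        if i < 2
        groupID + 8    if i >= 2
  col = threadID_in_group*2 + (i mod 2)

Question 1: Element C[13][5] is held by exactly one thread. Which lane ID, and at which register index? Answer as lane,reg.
22,3

r=13⇒gr=5,Rb=1  c=5⇒th=2,odd=1
L=5*4+2=22  i=1*2+1=3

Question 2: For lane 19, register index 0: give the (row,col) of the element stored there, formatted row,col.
L=19->g=19>>2=4, t=19&3=3
[0]->row 4+0=4  col 3·2+0=6

4,6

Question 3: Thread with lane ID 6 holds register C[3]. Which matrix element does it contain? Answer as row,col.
L=6⇒gr=6>>2=1, th=6&3=2
[3]⇒row 1+8=9  col 2·2+1=5

9,5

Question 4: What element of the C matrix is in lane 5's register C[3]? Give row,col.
9,3

lane 5->5/4=1, 5 mod 4=1
i=3  r:1+8->9  c:2·1+1->3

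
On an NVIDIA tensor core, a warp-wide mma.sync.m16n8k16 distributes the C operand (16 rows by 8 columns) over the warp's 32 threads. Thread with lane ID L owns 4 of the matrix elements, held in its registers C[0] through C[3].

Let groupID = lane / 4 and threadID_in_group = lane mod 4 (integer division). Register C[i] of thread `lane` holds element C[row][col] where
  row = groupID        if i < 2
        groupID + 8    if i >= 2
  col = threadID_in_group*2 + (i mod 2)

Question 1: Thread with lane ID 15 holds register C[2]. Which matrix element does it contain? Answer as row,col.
11,6

L=15→G=15>>2=3, T=15&3=3
[2]→row 3+8=11  col 3·2+0=6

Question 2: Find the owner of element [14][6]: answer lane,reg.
r=14⇒gr=6,Rb=1  c=6⇒th=3,odd=0
L=6*4+3=27  i=1*2+0=2

27,2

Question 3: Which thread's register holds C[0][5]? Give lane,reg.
2,1

r: 0->gid=0,r8=0  c: 5->tid=2,i&1=1
L=0*4+2=2  i=0*2+1=1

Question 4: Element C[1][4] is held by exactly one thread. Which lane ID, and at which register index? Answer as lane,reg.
r: 1->gid=1,r8=0  c: 4->tid=2,i&1=0
L=1*4+2=6  i=0*2+0=0

6,0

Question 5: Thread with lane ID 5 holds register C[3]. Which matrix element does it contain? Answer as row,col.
5: gr=1,th=1
[3] (1+8,1*2+1) = (9,3)

9,3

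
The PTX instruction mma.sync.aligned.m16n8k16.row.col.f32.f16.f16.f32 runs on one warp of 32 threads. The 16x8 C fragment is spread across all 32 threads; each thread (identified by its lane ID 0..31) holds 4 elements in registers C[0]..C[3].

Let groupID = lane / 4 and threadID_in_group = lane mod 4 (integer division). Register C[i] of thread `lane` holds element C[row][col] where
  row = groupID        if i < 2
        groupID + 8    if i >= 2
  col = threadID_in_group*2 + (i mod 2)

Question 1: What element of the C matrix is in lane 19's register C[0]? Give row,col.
4,6

L=19→G=19>>2=4, T=19&3=3
[0]→row 4+0=4  col 3·2+0=6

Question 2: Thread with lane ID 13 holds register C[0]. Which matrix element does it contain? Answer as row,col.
lane 13->13/4=3, 13 mod 4=1
i=0  r:3+0->3  c:2·1+0->2

3,2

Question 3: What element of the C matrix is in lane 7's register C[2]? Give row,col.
7: grp=1,tig=3
[2] (1+8,3*2+0) = (9,6)

9,6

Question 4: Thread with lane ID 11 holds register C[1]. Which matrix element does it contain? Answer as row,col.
2,7

11: grp=2,tig=3
[1] (2+0,3*2+1) = (2,7)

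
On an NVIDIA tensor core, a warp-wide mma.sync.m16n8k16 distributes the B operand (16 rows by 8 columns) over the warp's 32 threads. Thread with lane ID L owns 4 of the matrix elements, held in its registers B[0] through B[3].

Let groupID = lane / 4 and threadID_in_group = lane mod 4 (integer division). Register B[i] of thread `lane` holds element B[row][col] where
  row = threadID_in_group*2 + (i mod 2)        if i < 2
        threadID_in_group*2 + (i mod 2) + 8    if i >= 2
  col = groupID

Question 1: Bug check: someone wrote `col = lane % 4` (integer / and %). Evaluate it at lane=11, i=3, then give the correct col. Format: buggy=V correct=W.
`lane % 4`[11,3]→3
lane 11→11/4=2, 11 mod 4=3
i=3  r:2·3+1+8→15  c:2
col: 3 vs 2

buggy=3 correct=2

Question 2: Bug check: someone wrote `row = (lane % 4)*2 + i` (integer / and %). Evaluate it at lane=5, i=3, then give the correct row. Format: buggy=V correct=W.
`(lane % 4)*2 + i`[5,3]->5
lane 5: gid=1 (5/4), tid=1 (5%4)
i=3: r=1*2+1+8=11, c=gid=1
row: 5 vs 11

buggy=5 correct=11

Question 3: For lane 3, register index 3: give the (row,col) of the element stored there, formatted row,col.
15,0

3: gr=0,th=3
[3] (3*2+1+8,0) = (15,0)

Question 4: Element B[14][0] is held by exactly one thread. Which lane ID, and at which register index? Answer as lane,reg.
3,2

c=0⇒gr=0  r=14⇒Rb=1,th=3,odd=0
L=0*4+3=3  i=1*2+0=2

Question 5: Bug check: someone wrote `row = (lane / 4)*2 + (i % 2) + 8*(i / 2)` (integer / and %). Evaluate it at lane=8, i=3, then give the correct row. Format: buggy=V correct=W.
`(lane / 4)*2 + (i % 2) + 8*(i / 2)`[8,3]→13
8: G=2,T=0
[3] (0*2+1+8,2) = (9,2)
row: 13 vs 9

buggy=13 correct=9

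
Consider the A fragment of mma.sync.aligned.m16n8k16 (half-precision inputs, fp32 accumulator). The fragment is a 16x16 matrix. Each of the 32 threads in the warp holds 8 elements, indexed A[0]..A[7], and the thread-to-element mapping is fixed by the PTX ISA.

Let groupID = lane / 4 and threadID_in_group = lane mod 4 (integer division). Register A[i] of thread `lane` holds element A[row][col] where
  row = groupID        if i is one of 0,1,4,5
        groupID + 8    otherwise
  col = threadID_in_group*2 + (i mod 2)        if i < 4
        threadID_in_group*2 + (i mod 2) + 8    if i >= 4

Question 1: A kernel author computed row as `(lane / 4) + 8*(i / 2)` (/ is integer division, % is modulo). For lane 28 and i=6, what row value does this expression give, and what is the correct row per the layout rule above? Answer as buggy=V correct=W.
`(lane / 4) + 8*(i / 2)`[28,6]->31
lane 28->28/4=7, 28 mod 4=0
i=6  r:7+8->15  c:2·0+0+8->8
row: 31 vs 15

buggy=31 correct=15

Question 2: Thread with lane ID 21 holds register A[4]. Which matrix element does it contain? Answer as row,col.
L=21->gid=21>>2=5, tid=21&3=1
[4]->row 5+0=5  col 1·2+0+8=10

5,10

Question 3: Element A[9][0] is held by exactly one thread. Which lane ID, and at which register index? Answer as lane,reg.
4,2

r:9=>grp=1,rB=1  c:0=>cB=0,tig=0,lo=0
L=1*4+0=4  i=0*4+1*2+0=2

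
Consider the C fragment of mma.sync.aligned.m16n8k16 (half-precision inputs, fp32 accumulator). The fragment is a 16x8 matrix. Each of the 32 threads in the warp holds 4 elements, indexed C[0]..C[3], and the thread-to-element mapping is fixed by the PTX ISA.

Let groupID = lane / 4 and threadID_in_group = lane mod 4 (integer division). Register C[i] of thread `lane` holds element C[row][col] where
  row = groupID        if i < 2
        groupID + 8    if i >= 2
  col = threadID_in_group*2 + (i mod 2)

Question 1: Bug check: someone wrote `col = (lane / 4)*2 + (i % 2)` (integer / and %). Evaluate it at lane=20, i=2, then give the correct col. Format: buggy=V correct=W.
`(lane / 4)*2 + (i % 2)`[20,2]->10
L=20->g=20>>2=5, t=20&3=0
[2]->row 5+8=13  col 0·2+0=0
col: 10 vs 0

buggy=10 correct=0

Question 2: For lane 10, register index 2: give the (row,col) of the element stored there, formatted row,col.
10: g=2,t=2
[2] (2+8,2*2+0) = (10,4)

10,4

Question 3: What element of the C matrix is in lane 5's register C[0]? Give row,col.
lane 5->5/4=1, 5 mod 4=1
i=0  r:1+0->1  c:2·1+0->2

1,2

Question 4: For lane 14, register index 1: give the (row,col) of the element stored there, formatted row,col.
3,5

lane 14: grp=3 (14/4), tig=2 (14%4)
i=1: r=3+0=3, c=2*2+1=5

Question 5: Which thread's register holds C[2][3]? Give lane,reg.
9,1

r: 2->gid=2,r8=0  c: 3->tid=1,i&1=1
L=2*4+1=9  i=0*2+1=1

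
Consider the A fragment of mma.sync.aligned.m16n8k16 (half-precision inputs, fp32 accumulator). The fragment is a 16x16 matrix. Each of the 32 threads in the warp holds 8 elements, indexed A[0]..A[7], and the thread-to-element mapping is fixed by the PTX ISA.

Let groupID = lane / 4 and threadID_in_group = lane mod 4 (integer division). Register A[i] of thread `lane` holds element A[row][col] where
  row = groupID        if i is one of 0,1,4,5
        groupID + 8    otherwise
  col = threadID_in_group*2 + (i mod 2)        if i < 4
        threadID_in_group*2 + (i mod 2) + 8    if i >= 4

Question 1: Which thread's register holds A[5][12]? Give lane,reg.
22,4

r=5⇒gr=5,Rb=0  c=12⇒Cb=1,th=2,odd=0
L=5*4+2=22  i=1*4+0*2+0=4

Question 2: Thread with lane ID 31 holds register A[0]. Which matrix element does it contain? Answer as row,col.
7,6

lane 31: grp=7 (31/4), tig=3 (31%4)
i=0: r=7+0=7, c=3*2+0+0=6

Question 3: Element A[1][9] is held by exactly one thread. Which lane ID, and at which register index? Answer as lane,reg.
4,5

r:1=>grp=1,rB=0  c:9=>cB=1,tig=0,lo=1
L=1*4+0=4  i=1*4+0*2+1=5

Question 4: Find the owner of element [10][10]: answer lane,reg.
r=10→G=2,rhi=1  c=10→chi=1,T=1,p=0
L=2*4+1=9  i=1*4+1*2+0=6

9,6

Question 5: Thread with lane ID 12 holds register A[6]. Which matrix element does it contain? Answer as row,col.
11,8

lane 12→12/4=3, 12 mod 4=0
i=6  r:3+8→11  c:2·0+0+8→8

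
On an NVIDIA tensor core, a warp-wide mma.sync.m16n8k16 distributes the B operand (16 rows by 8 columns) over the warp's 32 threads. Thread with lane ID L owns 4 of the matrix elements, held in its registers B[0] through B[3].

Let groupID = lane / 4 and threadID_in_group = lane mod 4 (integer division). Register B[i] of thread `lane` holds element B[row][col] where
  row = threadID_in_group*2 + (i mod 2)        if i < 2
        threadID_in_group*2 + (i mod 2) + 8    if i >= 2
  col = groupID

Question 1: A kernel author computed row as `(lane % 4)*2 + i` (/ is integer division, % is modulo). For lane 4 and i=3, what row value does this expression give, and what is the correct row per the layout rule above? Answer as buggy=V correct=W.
buggy=3 correct=9

`(lane % 4)*2 + i`[4,3]->3
L=4->g=4>>2=1, t=4&3=0
[3]->row 0·2+1+8=9  col g=1
row: 3 vs 9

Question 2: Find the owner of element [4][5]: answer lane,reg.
22,0

c: 5->gid=5  r: 4->r8=0,tid=2,i&1=0
L=5*4+2=22  i=0*2+0=0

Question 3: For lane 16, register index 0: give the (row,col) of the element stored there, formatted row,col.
lane 16: G=4 (16/4), T=0 (16%4)
i=0: r=0*2+0+0=0, c=G=4

0,4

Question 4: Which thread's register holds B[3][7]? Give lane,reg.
c=7→G=7  r=3→rhi=0,T=1,p=1
L=7*4+1=29  i=0*2+1=1

29,1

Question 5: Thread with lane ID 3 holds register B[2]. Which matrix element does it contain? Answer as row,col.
14,0

L=3=>grp=3>>2=0, tig=3&3=3
[2]=>row 3·2+0+8=14  col grp=0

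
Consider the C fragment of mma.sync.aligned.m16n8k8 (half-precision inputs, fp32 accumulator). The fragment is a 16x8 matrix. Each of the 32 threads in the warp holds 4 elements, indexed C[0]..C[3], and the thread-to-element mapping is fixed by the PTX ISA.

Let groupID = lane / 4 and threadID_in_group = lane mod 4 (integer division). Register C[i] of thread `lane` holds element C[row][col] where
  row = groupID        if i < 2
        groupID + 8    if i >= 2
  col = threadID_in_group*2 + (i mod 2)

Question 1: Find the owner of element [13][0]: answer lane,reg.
r=13→G=5,rhi=1  c=0→T=0,p=0
L=5*4+0=20  i=1*2+0=2

20,2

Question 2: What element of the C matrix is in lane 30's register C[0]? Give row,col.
7,4

lane 30: gid=7 (30/4), tid=2 (30%4)
i=0: r=7+0=7, c=2*2+0=4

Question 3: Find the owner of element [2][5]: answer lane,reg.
10,1

r: 2->gid=2,r8=0  c: 5->tid=2,i&1=1
L=2*4+2=10  i=0*2+1=1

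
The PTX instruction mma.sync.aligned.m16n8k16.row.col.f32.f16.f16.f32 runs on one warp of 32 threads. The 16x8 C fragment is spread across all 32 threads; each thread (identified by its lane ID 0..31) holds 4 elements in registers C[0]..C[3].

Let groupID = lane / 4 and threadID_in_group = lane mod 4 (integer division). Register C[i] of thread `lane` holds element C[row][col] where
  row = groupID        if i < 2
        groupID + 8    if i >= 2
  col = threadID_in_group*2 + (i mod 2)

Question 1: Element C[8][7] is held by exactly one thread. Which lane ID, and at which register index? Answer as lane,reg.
3,3

r=8->g=0,rb=1  c=7->t=3,b0=1
L=0*4+3=3  i=1*2+1=3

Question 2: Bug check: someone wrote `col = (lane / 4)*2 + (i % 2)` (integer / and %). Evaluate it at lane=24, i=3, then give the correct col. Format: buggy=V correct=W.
`(lane / 4)*2 + (i % 2)`[24,3]=>13
lane 24=>24/4=6, 24 mod 4=0
i=3  r:6+8=>14  c:2·0+1=>1
col: 13 vs 1

buggy=13 correct=1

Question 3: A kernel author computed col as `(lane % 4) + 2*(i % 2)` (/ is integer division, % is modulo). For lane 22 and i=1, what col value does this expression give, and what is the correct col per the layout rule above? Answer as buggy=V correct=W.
buggy=4 correct=5

`(lane % 4) + 2*(i % 2)`[22,1]->4
lane 22: g=5 (22/4), t=2 (22%4)
i=1: r=5+0=5, c=2*2+1=5
col: 4 vs 5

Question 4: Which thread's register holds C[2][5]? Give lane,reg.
r=2⇒gr=2,Rb=0  c=5⇒th=2,odd=1
L=2*4+2=10  i=0*2+1=1

10,1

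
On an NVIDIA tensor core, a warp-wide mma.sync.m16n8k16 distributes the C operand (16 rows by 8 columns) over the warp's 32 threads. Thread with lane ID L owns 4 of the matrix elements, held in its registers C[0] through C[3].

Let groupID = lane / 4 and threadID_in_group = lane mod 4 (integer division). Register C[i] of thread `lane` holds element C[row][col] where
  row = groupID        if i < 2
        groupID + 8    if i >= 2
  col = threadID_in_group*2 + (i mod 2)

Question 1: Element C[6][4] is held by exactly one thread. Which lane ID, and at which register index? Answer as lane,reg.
r:6=>grp=6,rB=0  c:4=>tig=2,lo=0
L=6*4+2=26  i=0*2+0=0

26,0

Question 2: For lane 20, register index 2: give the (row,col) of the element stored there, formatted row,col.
L=20=>grp=20>>2=5, tig=20&3=0
[2]=>row 5+8=13  col 0·2+0=0

13,0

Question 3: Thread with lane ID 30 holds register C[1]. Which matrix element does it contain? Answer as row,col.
7,5

lane 30→30/4=7, 30 mod 4=2
i=1  r:7+0→7  c:2·2+1→5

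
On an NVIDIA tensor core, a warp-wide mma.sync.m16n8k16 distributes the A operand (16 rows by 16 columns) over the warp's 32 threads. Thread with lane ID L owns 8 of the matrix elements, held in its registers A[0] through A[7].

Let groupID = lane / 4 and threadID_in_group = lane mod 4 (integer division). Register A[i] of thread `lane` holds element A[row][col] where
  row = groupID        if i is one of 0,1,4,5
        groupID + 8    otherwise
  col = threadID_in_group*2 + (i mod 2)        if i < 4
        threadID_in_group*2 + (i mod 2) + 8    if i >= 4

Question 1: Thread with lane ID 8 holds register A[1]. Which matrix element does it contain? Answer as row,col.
2,1

8: gid=2,tid=0
[1] (2+0,0*2+1+0) = (2,1)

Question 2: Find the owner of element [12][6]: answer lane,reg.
r=12⇒gr=4,Rb=1  c=6⇒Cb=0,th=3,odd=0
L=4*4+3=19  i=0*4+1*2+0=2

19,2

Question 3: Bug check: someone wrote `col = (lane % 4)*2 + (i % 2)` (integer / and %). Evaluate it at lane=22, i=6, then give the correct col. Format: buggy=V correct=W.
buggy=4 correct=12

`(lane % 4)*2 + (i % 2)`[22,6]→4
L=22→G=22>>2=5, T=22&3=2
[6]→row 5+8=13  col 2·2+0+8=12
col: 4 vs 12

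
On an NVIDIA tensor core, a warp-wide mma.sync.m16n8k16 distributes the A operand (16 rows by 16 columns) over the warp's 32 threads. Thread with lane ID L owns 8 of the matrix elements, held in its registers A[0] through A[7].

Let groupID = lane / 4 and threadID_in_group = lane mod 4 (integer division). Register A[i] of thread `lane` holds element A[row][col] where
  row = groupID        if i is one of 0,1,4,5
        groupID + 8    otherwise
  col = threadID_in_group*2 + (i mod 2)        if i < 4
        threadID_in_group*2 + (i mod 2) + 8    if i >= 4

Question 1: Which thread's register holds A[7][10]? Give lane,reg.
29,4

r: 7->gid=7,r8=0  c: 10->c8=1,tid=1,i&1=0
L=7*4+1=29  i=1*4+0*2+0=4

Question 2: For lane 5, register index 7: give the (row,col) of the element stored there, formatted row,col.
L=5→G=5>>2=1, T=5&3=1
[7]→row 1+8=9  col 1·2+1+8=11

9,11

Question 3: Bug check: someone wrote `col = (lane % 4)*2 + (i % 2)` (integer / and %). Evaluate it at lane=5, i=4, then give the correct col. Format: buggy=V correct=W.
buggy=2 correct=10

`(lane % 4)*2 + (i % 2)`[5,4]=>2
5: grp=1,tig=1
[4] (1+0,1*2+0+8) = (1,10)
col: 2 vs 10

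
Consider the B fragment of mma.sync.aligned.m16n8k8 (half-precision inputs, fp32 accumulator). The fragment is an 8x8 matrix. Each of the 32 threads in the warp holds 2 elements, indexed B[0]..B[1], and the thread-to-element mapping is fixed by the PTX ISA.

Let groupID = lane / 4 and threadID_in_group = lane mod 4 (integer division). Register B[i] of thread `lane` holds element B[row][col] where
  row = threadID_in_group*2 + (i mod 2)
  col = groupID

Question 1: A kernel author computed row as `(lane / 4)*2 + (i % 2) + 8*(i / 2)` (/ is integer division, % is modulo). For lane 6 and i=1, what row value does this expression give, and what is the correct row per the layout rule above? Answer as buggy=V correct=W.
`(lane / 4)*2 + (i % 2) + 8*(i / 2)`[6,1]->3
lane 6: g=1 (6/4), t=2 (6%4)
i=1: r=2*2+1=5, c=g=1
row: 3 vs 5

buggy=3 correct=5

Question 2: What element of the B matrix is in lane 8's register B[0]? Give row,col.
0,2

L=8=>grp=8>>2=2, tig=8&3=0
[0]=>row 0·2+0=0  col grp=2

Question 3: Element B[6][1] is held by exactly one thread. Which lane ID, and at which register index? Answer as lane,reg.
7,0

c:1=>grp=1  r:6=>tig=3,lo=0
L=1*4+3=7  i=0=0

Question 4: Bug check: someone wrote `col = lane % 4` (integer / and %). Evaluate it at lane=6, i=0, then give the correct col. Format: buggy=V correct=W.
buggy=2 correct=1

`lane % 4`[6,0]->2
lane 6: g=1 (6/4), t=2 (6%4)
i=0: r=2*2+0=4, c=g=1
col: 2 vs 1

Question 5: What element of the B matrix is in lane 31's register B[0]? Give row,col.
31: gid=7,tid=3
[0] (3*2+0,7) = (6,7)

6,7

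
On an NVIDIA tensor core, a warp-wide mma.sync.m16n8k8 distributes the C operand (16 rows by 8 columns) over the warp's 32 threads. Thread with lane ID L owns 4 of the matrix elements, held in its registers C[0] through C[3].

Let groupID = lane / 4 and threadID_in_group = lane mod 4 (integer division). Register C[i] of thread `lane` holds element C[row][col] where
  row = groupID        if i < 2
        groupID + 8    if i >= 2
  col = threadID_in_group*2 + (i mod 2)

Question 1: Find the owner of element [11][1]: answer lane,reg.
r=11⇒gr=3,Rb=1  c=1⇒th=0,odd=1
L=3*4+0=12  i=1*2+1=3

12,3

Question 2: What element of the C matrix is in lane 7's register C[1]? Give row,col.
1,7

lane 7⇒7/4=1, 7 mod 4=3
i=1  r:1+0⇒1  c:2·3+1⇒7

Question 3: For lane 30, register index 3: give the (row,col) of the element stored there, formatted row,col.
15,5

30: G=7,T=2
[3] (7+8,2*2+1) = (15,5)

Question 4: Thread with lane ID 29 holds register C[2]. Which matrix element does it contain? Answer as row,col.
29: gr=7,th=1
[2] (7+8,1*2+0) = (15,2)

15,2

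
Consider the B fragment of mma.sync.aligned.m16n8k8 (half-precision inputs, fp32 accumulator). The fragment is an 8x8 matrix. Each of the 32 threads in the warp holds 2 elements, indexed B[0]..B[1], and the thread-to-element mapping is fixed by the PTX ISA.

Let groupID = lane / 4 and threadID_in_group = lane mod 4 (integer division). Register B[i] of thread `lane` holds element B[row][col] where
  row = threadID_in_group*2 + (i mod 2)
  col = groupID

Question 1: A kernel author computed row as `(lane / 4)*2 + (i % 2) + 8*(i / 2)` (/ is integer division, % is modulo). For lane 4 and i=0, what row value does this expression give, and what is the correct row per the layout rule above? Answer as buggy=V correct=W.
`(lane / 4)*2 + (i % 2) + 8*(i / 2)`[4,0]⇒2
lane 4⇒4/4=1, 4 mod 4=0
i=0  r:2·0+0⇒0  c:1
row: 2 vs 0

buggy=2 correct=0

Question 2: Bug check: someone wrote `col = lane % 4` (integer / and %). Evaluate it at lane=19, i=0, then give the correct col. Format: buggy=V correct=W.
`lane % 4`[19,0]->3
lane 19->19/4=4, 19 mod 4=3
i=0  r:2·3+0->6  c:4
col: 3 vs 4

buggy=3 correct=4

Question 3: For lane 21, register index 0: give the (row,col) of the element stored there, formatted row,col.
21: grp=5,tig=1
[0] (1*2+0,5) = (2,5)

2,5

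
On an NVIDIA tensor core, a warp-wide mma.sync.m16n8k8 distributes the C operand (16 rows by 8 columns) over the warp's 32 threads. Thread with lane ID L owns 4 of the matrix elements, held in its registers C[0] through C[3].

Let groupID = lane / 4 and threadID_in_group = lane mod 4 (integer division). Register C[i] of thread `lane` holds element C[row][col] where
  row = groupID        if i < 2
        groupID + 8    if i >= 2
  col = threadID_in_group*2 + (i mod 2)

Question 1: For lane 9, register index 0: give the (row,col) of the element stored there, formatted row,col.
9: grp=2,tig=1
[0] (2+0,1*2+0) = (2,2)

2,2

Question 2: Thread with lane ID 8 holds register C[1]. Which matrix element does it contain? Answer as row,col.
2,1

L=8=>grp=8>>2=2, tig=8&3=0
[1]=>row 2+0=2  col 0·2+1=1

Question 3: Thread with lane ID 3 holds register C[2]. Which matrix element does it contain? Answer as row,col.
lane 3: G=0 (3/4), T=3 (3%4)
i=2: r=0+8=8, c=3*2+0=6

8,6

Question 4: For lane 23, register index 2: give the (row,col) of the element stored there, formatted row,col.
lane 23⇒23/4=5, 23 mod 4=3
i=2  r:5+8⇒13  c:2·3+0⇒6

13,6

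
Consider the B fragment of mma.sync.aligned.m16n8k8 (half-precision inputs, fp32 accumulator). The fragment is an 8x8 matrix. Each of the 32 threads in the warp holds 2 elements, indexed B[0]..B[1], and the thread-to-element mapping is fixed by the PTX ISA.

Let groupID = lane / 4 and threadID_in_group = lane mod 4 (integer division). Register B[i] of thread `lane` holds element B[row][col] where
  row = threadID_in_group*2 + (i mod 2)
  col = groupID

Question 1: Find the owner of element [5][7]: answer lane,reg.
c=7→G=7  r=5→T=2,p=1
L=7*4+2=30  i=1=1

30,1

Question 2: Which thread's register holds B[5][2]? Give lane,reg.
c=2->g=2  r=5->t=2,b0=1
L=2*4+2=10  i=1=1

10,1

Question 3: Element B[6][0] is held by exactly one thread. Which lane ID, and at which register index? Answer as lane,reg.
3,0

c: 0->gid=0  r: 6->tid=3,i&1=0
L=0*4+3=3  i=0=0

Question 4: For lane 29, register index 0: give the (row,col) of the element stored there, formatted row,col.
lane 29→29/4=7, 29 mod 4=1
i=0  r:2·1+0→2  c:7

2,7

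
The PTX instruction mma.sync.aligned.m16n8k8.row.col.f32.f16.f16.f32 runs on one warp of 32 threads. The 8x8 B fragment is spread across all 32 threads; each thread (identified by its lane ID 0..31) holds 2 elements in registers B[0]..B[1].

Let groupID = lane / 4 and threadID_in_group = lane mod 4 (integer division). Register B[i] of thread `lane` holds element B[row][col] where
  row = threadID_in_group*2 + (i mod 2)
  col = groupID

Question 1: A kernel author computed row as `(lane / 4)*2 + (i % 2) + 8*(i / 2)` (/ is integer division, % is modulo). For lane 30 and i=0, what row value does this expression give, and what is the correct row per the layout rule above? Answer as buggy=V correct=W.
buggy=14 correct=4

`(lane / 4)*2 + (i % 2) + 8*(i / 2)`[30,0]→14
30: G=7,T=2
[0] (2*2+0,7) = (4,7)
row: 14 vs 4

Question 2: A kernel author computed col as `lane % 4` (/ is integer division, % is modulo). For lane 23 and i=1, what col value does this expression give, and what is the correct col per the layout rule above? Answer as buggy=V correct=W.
`lane % 4`[23,1]→3
lane 23: G=5 (23/4), T=3 (23%4)
i=1: r=3*2+1=7, c=G=5
col: 3 vs 5

buggy=3 correct=5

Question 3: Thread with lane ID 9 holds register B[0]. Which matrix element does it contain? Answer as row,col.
2,2

9: grp=2,tig=1
[0] (1*2+0,2) = (2,2)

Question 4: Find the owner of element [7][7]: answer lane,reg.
c=7->g=7  r=7->t=3,b0=1
L=7*4+3=31  i=1=1

31,1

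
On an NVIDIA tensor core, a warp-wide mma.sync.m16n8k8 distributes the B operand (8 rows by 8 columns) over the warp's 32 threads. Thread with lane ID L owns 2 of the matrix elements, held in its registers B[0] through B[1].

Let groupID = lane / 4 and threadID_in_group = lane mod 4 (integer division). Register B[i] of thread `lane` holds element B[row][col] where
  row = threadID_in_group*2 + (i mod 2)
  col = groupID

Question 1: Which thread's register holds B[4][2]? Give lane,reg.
10,0

c=2⇒gr=2  r=4⇒th=2,odd=0
L=2*4+2=10  i=0=0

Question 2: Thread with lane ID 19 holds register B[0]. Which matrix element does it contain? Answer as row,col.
6,4

lane 19->19/4=4, 19 mod 4=3
i=0  r:2·3+0->6  c:4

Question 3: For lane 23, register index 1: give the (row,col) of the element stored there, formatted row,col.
lane 23->23/4=5, 23 mod 4=3
i=1  r:2·3+1->7  c:5

7,5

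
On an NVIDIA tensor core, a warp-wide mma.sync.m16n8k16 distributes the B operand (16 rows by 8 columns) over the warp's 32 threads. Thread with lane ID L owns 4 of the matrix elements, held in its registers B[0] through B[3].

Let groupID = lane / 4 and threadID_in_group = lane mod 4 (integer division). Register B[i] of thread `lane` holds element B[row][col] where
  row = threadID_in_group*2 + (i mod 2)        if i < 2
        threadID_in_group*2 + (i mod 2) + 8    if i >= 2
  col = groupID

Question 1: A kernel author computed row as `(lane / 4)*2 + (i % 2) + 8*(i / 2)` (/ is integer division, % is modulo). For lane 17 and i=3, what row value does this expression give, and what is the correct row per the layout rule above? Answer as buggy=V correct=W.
buggy=17 correct=11

`(lane / 4)*2 + (i % 2) + 8*(i / 2)`[17,3]->17
L=17->g=17>>2=4, t=17&3=1
[3]->row 1·2+1+8=11  col g=4
row: 17 vs 11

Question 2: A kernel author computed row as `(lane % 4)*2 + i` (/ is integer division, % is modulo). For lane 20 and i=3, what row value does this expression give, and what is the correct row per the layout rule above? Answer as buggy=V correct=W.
buggy=3 correct=9

`(lane % 4)*2 + i`[20,3]=>3
lane 20: grp=5 (20/4), tig=0 (20%4)
i=3: r=0*2+1+8=9, c=grp=5
row: 3 vs 9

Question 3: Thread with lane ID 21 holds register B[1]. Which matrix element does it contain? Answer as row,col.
lane 21: G=5 (21/4), T=1 (21%4)
i=1: r=1*2+1+0=3, c=G=5

3,5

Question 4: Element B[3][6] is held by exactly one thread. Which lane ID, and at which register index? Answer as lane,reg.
c:6=>grp=6  r:3=>rB=0,tig=1,lo=1
L=6*4+1=25  i=0*2+1=1

25,1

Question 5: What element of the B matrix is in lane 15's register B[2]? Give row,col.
15: G=3,T=3
[2] (3*2+0+8,3) = (14,3)

14,3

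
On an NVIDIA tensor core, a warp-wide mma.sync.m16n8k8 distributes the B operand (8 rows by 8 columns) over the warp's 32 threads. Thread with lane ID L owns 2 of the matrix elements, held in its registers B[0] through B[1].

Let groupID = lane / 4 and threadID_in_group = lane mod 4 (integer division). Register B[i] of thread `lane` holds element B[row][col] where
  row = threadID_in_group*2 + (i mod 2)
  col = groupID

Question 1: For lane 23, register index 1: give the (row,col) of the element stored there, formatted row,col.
7,5

lane 23->23/4=5, 23 mod 4=3
i=1  r:2·3+1->7  c:5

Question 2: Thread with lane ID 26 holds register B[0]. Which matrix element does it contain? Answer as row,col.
26: gid=6,tid=2
[0] (2*2+0,6) = (4,6)

4,6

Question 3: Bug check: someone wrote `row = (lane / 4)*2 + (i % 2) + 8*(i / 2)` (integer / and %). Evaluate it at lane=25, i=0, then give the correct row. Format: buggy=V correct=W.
buggy=12 correct=2

`(lane / 4)*2 + (i % 2) + 8*(i / 2)`[25,0]→12
lane 25→25/4=6, 25 mod 4=1
i=0  r:2·1+0→2  c:6
row: 12 vs 2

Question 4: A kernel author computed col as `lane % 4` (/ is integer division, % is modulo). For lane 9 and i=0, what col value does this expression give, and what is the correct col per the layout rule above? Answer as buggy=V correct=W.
buggy=1 correct=2

`lane % 4`[9,0]->1
9: gid=2,tid=1
[0] (1*2+0,2) = (2,2)
col: 1 vs 2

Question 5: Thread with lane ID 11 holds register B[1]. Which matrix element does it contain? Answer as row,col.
7,2

L=11⇒gr=11>>2=2, th=11&3=3
[1]⇒row 3·2+1=7  col gr=2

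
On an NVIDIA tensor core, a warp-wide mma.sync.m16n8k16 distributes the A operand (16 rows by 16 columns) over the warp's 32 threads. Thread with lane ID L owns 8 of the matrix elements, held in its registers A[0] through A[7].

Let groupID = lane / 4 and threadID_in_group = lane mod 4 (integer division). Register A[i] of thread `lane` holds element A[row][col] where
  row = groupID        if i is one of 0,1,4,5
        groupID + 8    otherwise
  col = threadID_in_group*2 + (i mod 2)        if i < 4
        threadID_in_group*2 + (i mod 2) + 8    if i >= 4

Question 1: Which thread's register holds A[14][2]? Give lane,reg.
25,2

r=14->g=6,rb=1  c=2->cb=0,t=1,b0=0
L=6*4+1=25  i=0*4+1*2+0=2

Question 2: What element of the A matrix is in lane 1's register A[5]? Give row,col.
lane 1->1/4=0, 1 mod 4=1
i=5  r:0+0->0  c:2·1+1+8->11

0,11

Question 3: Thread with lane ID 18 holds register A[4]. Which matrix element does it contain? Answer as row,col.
lane 18->18/4=4, 18 mod 4=2
i=4  r:4+0->4  c:2·2+0+8->12

4,12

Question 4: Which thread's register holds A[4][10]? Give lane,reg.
r=4⇒gr=4,Rb=0  c=10⇒Cb=1,th=1,odd=0
L=4*4+1=17  i=1*4+0*2+0=4

17,4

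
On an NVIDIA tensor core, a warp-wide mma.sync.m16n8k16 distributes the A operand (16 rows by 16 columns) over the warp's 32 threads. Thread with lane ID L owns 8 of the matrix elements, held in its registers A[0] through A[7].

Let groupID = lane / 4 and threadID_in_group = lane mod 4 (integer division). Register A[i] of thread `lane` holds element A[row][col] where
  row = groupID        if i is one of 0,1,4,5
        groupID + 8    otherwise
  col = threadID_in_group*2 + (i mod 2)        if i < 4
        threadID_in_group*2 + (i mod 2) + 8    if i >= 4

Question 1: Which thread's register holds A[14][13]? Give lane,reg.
26,7

r=14->g=6,rb=1  c=13->cb=1,t=2,b0=1
L=6*4+2=26  i=1*4+1*2+1=7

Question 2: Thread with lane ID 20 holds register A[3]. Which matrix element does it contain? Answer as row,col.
lane 20: G=5 (20/4), T=0 (20%4)
i=3: r=5+8=13, c=0*2+1+0=1

13,1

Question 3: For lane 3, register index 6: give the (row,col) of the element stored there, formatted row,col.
lane 3: g=0 (3/4), t=3 (3%4)
i=6: r=0+8=8, c=3*2+0+8=14

8,14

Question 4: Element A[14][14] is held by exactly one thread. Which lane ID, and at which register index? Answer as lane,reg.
27,6

r:14=>grp=6,rB=1  c:14=>cB=1,tig=3,lo=0
L=6*4+3=27  i=1*4+1*2+0=6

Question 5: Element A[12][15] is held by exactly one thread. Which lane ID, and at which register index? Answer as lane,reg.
19,7

r=12→G=4,rhi=1  c=15→chi=1,T=3,p=1
L=4*4+3=19  i=1*4+1*2+1=7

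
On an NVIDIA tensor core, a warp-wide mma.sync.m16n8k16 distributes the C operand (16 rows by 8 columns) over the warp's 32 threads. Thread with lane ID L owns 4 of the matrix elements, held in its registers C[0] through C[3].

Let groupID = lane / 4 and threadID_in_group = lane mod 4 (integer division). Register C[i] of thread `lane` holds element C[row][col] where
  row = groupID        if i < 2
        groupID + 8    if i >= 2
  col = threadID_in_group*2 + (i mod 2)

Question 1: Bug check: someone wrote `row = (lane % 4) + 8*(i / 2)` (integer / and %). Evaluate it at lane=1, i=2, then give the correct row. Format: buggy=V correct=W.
buggy=9 correct=8

`(lane % 4) + 8*(i / 2)`[1,2]->9
L=1->gid=1>>2=0, tid=1&3=1
[2]->row 0+8=8  col 1·2+0=2
row: 9 vs 8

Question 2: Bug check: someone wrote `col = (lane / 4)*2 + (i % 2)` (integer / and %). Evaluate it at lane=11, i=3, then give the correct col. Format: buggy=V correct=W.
`(lane / 4)*2 + (i % 2)`[11,3]->5
L=11->gid=11>>2=2, tid=11&3=3
[3]->row 2+8=10  col 3·2+1=7
col: 5 vs 7

buggy=5 correct=7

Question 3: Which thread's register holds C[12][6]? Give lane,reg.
19,2

r=12->g=4,rb=1  c=6->t=3,b0=0
L=4*4+3=19  i=1*2+0=2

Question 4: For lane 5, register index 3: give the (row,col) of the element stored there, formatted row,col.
9,3

L=5->g=5>>2=1, t=5&3=1
[3]->row 1+8=9  col 1·2+1=3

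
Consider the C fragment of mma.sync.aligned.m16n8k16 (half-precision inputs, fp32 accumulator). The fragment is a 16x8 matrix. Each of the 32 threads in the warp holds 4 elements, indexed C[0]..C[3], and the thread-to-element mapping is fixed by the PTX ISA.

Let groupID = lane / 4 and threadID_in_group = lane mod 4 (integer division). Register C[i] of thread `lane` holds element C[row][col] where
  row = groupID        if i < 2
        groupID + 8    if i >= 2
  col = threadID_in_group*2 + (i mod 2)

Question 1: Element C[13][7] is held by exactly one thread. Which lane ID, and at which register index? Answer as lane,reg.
r: 13->gid=5,r8=1  c: 7->tid=3,i&1=1
L=5*4+3=23  i=1*2+1=3

23,3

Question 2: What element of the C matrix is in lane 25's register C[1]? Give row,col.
L=25→G=25>>2=6, T=25&3=1
[1]→row 6+0=6  col 1·2+1=3

6,3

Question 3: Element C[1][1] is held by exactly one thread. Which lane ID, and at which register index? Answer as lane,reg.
r=1⇒gr=1,Rb=0  c=1⇒th=0,odd=1
L=1*4+0=4  i=0*2+1=1

4,1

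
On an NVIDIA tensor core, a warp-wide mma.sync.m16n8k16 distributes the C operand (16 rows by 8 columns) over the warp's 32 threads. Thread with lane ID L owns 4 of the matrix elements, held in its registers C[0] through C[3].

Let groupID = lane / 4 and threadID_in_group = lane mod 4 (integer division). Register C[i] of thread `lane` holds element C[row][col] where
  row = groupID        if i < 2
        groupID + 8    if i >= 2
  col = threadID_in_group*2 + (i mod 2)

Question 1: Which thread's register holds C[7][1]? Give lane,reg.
28,1

r=7->g=7,rb=0  c=1->t=0,b0=1
L=7*4+0=28  i=0*2+1=1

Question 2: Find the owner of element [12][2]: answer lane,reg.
r:12=>grp=4,rB=1  c:2=>tig=1,lo=0
L=4*4+1=17  i=1*2+0=2

17,2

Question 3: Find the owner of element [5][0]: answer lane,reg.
20,0

r:5=>grp=5,rB=0  c:0=>tig=0,lo=0
L=5*4+0=20  i=0*2+0=0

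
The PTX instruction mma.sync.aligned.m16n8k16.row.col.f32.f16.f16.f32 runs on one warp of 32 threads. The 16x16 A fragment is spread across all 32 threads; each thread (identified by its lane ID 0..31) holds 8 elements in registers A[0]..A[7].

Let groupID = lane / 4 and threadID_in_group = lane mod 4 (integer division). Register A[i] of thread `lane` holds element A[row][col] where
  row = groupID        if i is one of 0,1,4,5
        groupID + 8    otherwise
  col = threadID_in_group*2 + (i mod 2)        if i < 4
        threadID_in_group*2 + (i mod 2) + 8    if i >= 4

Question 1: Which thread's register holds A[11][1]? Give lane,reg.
r=11⇒gr=3,Rb=1  c=1⇒Cb=0,th=0,odd=1
L=3*4+0=12  i=0*4+1*2+1=3

12,3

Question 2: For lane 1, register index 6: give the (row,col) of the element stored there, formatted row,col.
L=1=>grp=1>>2=0, tig=1&3=1
[6]=>row 0+8=8  col 1·2+0+8=10

8,10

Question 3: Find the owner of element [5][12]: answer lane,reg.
r=5->g=5,rb=0  c=12->cb=1,t=2,b0=0
L=5*4+2=22  i=1*4+0*2+0=4

22,4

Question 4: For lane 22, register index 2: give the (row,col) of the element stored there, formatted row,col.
13,4

L=22->g=22>>2=5, t=22&3=2
[2]->row 5+8=13  col 2·2+0+0=4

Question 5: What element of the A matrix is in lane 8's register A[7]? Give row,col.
8: g=2,t=0
[7] (2+8,0*2+1+8) = (10,9)

10,9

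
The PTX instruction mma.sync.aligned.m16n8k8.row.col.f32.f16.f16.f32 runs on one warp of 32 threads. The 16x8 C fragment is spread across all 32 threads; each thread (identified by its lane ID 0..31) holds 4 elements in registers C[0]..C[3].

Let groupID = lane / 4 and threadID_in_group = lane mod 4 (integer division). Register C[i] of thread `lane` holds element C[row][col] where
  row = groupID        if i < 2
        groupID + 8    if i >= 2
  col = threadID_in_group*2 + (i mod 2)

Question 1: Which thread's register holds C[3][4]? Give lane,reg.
14,0

r=3⇒gr=3,Rb=0  c=4⇒th=2,odd=0
L=3*4+2=14  i=0*2+0=0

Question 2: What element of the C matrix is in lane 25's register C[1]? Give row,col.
6,3

25: g=6,t=1
[1] (6+0,1*2+1) = (6,3)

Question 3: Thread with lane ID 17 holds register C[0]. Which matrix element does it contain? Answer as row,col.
4,2

lane 17: g=4 (17/4), t=1 (17%4)
i=0: r=4+0=4, c=1*2+0=2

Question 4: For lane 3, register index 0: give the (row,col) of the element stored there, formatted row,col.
3: gid=0,tid=3
[0] (0+0,3*2+0) = (0,6)

0,6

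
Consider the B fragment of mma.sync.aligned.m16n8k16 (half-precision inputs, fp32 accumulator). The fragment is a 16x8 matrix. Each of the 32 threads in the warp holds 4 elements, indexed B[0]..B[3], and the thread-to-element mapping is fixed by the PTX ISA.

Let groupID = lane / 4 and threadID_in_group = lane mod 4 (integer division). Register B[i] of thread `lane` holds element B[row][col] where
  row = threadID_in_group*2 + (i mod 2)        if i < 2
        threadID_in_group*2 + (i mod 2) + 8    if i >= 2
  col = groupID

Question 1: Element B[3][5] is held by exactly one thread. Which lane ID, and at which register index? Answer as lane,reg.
21,1

c=5→G=5  r=3→rhi=0,T=1,p=1
L=5*4+1=21  i=0*2+1=1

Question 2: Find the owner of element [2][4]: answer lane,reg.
17,0

c=4→G=4  r=2→rhi=0,T=1,p=0
L=4*4+1=17  i=0*2+0=0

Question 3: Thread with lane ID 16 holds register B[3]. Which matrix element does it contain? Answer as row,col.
9,4

lane 16: g=4 (16/4), t=0 (16%4)
i=3: r=0*2+1+8=9, c=g=4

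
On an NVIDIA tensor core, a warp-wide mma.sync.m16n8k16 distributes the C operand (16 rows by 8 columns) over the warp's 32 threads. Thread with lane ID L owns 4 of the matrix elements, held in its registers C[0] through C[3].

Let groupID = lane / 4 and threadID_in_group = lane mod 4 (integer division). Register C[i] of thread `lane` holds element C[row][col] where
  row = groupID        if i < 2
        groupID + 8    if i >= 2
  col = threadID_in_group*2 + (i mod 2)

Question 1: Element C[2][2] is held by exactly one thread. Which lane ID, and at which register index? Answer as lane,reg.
9,0

r:2=>grp=2,rB=0  c:2=>tig=1,lo=0
L=2*4+1=9  i=0*2+0=0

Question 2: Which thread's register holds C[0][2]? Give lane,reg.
r=0⇒gr=0,Rb=0  c=2⇒th=1,odd=0
L=0*4+1=1  i=0*2+0=0

1,0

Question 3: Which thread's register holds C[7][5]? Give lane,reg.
r=7->g=7,rb=0  c=5->t=2,b0=1
L=7*4+2=30  i=0*2+1=1

30,1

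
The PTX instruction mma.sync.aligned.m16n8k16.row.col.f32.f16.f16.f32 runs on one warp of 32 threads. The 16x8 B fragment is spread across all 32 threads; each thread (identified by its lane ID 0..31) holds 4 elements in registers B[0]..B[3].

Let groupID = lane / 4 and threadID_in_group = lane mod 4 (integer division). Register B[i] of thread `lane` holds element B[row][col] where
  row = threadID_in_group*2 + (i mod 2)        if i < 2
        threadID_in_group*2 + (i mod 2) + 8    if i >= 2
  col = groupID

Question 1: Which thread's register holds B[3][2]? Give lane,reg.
9,1

c=2⇒gr=2  r=3⇒Rb=0,th=1,odd=1
L=2*4+1=9  i=0*2+1=1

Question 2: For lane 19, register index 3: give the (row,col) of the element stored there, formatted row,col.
15,4

lane 19⇒19/4=4, 19 mod 4=3
i=3  r:2·3+1+8⇒15  c:4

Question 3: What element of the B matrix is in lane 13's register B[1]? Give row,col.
3,3

L=13→G=13>>2=3, T=13&3=1
[1]→row 1·2+1+0=3  col G=3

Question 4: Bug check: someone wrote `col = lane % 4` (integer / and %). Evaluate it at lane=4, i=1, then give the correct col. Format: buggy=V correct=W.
buggy=0 correct=1

`lane % 4`[4,1]=>0
L=4=>grp=4>>2=1, tig=4&3=0
[1]=>row 0·2+1+0=1  col grp=1
col: 0 vs 1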